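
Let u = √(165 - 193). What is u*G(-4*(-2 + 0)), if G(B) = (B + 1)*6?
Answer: 108*I*√7 ≈ 285.74*I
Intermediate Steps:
G(B) = 6 + 6*B (G(B) = (1 + B)*6 = 6 + 6*B)
u = 2*I*√7 (u = √(-28) = 2*I*√7 ≈ 5.2915*I)
u*G(-4*(-2 + 0)) = (2*I*√7)*(6 + 6*(-4*(-2 + 0))) = (2*I*√7)*(6 + 6*(-4*(-2))) = (2*I*√7)*(6 + 6*8) = (2*I*√7)*(6 + 48) = (2*I*√7)*54 = 108*I*√7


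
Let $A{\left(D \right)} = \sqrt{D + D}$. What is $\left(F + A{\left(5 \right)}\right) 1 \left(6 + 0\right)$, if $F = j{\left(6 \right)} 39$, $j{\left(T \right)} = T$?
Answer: $1404 + 6 \sqrt{10} \approx 1423.0$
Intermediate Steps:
$A{\left(D \right)} = \sqrt{2} \sqrt{D}$ ($A{\left(D \right)} = \sqrt{2 D} = \sqrt{2} \sqrt{D}$)
$F = 234$ ($F = 6 \cdot 39 = 234$)
$\left(F + A{\left(5 \right)}\right) 1 \left(6 + 0\right) = \left(234 + \sqrt{2} \sqrt{5}\right) 1 \left(6 + 0\right) = \left(234 + \sqrt{10}\right) 1 \cdot 6 = \left(234 + \sqrt{10}\right) 6 = 1404 + 6 \sqrt{10}$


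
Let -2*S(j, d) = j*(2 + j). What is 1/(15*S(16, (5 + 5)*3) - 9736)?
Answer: -1/11896 ≈ -8.4062e-5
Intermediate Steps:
S(j, d) = -j*(2 + j)/2
1/(15*S(16, (5 + 5)*3) - 9736) = 1/(15*(-½*16*(2 + 16)) - 9736) = 1/(15*(-½*16*18) - 9736) = 1/(15*(-144) - 9736) = 1/(-2160 - 9736) = 1/(-11896) = -1/11896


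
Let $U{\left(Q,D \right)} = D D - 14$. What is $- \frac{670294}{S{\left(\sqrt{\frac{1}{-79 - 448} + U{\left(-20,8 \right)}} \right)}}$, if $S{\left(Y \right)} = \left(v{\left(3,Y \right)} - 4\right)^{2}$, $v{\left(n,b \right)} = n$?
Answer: $-670294$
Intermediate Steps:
$U{\left(Q,D \right)} = -14 + D^{2}$ ($U{\left(Q,D \right)} = D^{2} - 14 = -14 + D^{2}$)
$S{\left(Y \right)} = 1$ ($S{\left(Y \right)} = \left(3 - 4\right)^{2} = \left(-1\right)^{2} = 1$)
$- \frac{670294}{S{\left(\sqrt{\frac{1}{-79 - 448} + U{\left(-20,8 \right)}} \right)}} = - \frac{670294}{1} = \left(-670294\right) 1 = -670294$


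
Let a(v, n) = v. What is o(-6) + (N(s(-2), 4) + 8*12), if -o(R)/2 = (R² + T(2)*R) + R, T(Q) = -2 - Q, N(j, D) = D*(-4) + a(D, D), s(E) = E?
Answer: -24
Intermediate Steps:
N(j, D) = -3*D (N(j, D) = D*(-4) + D = -4*D + D = -3*D)
o(R) = -2*R² + 6*R (o(R) = -2*((R² + (-2 - 1*2)*R) + R) = -2*((R² + (-2 - 2)*R) + R) = -2*((R² - 4*R) + R) = -2*(R² - 3*R) = -2*R² + 6*R)
o(-6) + (N(s(-2), 4) + 8*12) = 2*(-6)*(3 - 1*(-6)) + (-3*4 + 8*12) = 2*(-6)*(3 + 6) + (-12 + 96) = 2*(-6)*9 + 84 = -108 + 84 = -24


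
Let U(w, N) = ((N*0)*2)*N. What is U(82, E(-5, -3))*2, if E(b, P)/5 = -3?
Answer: 0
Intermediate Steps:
E(b, P) = -15 (E(b, P) = 5*(-3) = -15)
U(w, N) = 0 (U(w, N) = (0*2)*N = 0*N = 0)
U(82, E(-5, -3))*2 = 0*2 = 0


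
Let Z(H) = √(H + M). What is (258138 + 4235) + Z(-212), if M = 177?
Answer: 262373 + I*√35 ≈ 2.6237e+5 + 5.9161*I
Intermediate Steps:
Z(H) = √(177 + H) (Z(H) = √(H + 177) = √(177 + H))
(258138 + 4235) + Z(-212) = (258138 + 4235) + √(177 - 212) = 262373 + √(-35) = 262373 + I*√35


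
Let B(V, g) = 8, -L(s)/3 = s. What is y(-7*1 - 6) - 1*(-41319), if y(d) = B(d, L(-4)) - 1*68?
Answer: 41259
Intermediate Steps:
L(s) = -3*s
y(d) = -60 (y(d) = 8 - 1*68 = 8 - 68 = -60)
y(-7*1 - 6) - 1*(-41319) = -60 - 1*(-41319) = -60 + 41319 = 41259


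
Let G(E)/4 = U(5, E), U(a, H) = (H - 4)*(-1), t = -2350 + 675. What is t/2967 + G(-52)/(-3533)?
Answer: -6582383/10482411 ≈ -0.62795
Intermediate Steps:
t = -1675
U(a, H) = 4 - H (U(a, H) = (-4 + H)*(-1) = 4 - H)
G(E) = 16 - 4*E (G(E) = 4*(4 - E) = 16 - 4*E)
t/2967 + G(-52)/(-3533) = -1675/2967 + (16 - 4*(-52))/(-3533) = -1675*1/2967 + (16 + 208)*(-1/3533) = -1675/2967 + 224*(-1/3533) = -1675/2967 - 224/3533 = -6582383/10482411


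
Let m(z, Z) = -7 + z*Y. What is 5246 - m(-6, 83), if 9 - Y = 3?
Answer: 5289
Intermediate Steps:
Y = 6 (Y = 9 - 1*3 = 9 - 3 = 6)
m(z, Z) = -7 + 6*z (m(z, Z) = -7 + z*6 = -7 + 6*z)
5246 - m(-6, 83) = 5246 - (-7 + 6*(-6)) = 5246 - (-7 - 36) = 5246 - 1*(-43) = 5246 + 43 = 5289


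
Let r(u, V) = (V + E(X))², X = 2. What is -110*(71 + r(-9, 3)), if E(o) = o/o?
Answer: -9570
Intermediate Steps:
E(o) = 1
r(u, V) = (1 + V)² (r(u, V) = (V + 1)² = (1 + V)²)
-110*(71 + r(-9, 3)) = -110*(71 + (1 + 3)²) = -110*(71 + 4²) = -110*(71 + 16) = -110*87 = -9570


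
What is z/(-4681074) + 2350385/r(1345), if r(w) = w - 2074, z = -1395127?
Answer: -3667103021969/1137500982 ≈ -3223.8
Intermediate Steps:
r(w) = -2074 + w
z/(-4681074) + 2350385/r(1345) = -1395127/(-4681074) + 2350385/(-2074 + 1345) = -1395127*(-1/4681074) + 2350385/(-729) = 1395127/4681074 + 2350385*(-1/729) = 1395127/4681074 - 2350385/729 = -3667103021969/1137500982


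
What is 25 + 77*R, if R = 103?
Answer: 7956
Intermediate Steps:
25 + 77*R = 25 + 77*103 = 25 + 7931 = 7956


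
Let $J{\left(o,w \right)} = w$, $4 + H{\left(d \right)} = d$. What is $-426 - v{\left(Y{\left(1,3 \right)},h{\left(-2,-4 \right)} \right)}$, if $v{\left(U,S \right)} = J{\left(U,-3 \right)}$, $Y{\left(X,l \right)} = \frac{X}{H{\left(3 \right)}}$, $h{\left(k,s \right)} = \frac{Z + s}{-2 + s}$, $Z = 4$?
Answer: $-423$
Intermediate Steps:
$H{\left(d \right)} = -4 + d$
$h{\left(k,s \right)} = \frac{4 + s}{-2 + s}$
$Y{\left(X,l \right)} = - X$ ($Y{\left(X,l \right)} = \frac{X}{-4 + 3} = \frac{X}{-1} = X \left(-1\right) = - X$)
$v{\left(U,S \right)} = -3$
$-426 - v{\left(Y{\left(1,3 \right)},h{\left(-2,-4 \right)} \right)} = -426 - -3 = -426 + 3 = -423$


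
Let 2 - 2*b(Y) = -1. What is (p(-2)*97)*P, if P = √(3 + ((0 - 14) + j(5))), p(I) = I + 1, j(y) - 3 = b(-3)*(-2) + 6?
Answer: -97*I*√5 ≈ -216.9*I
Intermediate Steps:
b(Y) = 3/2 (b(Y) = 1 - ½*(-1) = 1 + ½ = 3/2)
j(y) = 6 (j(y) = 3 + ((3/2)*(-2) + 6) = 3 + (-3 + 6) = 3 + 3 = 6)
p(I) = 1 + I
P = I*√5 (P = √(3 + ((0 - 14) + 6)) = √(3 + (-14 + 6)) = √(3 - 8) = √(-5) = I*√5 ≈ 2.2361*I)
(p(-2)*97)*P = ((1 - 2)*97)*(I*√5) = (-1*97)*(I*√5) = -97*I*√5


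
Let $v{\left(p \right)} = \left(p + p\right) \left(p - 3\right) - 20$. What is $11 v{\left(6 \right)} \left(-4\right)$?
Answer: $-704$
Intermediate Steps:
$v{\left(p \right)} = -20 + 2 p \left(-3 + p\right)$ ($v{\left(p \right)} = 2 p \left(-3 + p\right) - 20 = -20 + 2 p \left(-3 + p\right)$)
$11 v{\left(6 \right)} \left(-4\right) = 11 \left(-20 - 36 + 2 \cdot 6^{2}\right) \left(-4\right) = 11 \left(-20 - 36 + 2 \cdot 36\right) \left(-4\right) = 11 \left(-20 - 36 + 72\right) \left(-4\right) = 11 \cdot 16 \left(-4\right) = 176 \left(-4\right) = -704$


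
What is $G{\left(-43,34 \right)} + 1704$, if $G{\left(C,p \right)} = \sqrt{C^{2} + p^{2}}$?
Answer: $1704 + \sqrt{3005} \approx 1758.8$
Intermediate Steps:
$G{\left(-43,34 \right)} + 1704 = \sqrt{\left(-43\right)^{2} + 34^{2}} + 1704 = \sqrt{1849 + 1156} + 1704 = \sqrt{3005} + 1704 = 1704 + \sqrt{3005}$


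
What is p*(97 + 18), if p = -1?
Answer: -115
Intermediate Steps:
p*(97 + 18) = -(97 + 18) = -1*115 = -115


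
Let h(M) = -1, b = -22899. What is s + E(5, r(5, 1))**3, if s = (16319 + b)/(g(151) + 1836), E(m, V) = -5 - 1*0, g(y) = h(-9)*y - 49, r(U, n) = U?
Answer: -52770/409 ≈ -129.02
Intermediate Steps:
g(y) = -49 - y (g(y) = -y - 49 = -49 - y)
E(m, V) = -5 (E(m, V) = -5 + 0 = -5)
s = -1645/409 (s = (16319 - 22899)/((-49 - 1*151) + 1836) = -6580/((-49 - 151) + 1836) = -6580/(-200 + 1836) = -6580/1636 = -6580*1/1636 = -1645/409 ≈ -4.0220)
s + E(5, r(5, 1))**3 = -1645/409 + (-5)**3 = -1645/409 - 125 = -52770/409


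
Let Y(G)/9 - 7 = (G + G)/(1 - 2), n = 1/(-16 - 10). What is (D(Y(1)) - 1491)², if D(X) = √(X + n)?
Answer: (38766 - √30394)²/676 ≈ 2.2031e+6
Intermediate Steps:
n = -1/26 (n = 1/(-26) = -1/26 ≈ -0.038462)
Y(G) = 63 - 18*G (Y(G) = 63 + 9*((G + G)/(1 - 2)) = 63 + 9*((2*G)/(-1)) = 63 + 9*((2*G)*(-1)) = 63 + 9*(-2*G) = 63 - 18*G)
D(X) = √(-1/26 + X) (D(X) = √(X - 1/26) = √(-1/26 + X))
(D(Y(1)) - 1491)² = (√(-26 + 676*(63 - 18*1))/26 - 1491)² = (√(-26 + 676*(63 - 18))/26 - 1491)² = (√(-26 + 676*45)/26 - 1491)² = (√(-26 + 30420)/26 - 1491)² = (√30394/26 - 1491)² = (-1491 + √30394/26)²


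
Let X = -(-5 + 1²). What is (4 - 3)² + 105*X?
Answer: 421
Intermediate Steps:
X = 4 (X = -(-5 + 1) = -1*(-4) = 4)
(4 - 3)² + 105*X = (4 - 3)² + 105*4 = 1² + 420 = 1 + 420 = 421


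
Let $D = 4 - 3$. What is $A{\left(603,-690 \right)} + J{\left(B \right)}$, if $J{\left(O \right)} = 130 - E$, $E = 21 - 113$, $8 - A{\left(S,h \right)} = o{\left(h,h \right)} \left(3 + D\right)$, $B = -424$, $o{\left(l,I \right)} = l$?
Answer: $2990$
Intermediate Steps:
$D = 1$
$A{\left(S,h \right)} = 8 - 4 h$ ($A{\left(S,h \right)} = 8 - h \left(3 + 1\right) = 8 - h 4 = 8 - 4 h$)
$E = -92$
$J{\left(O \right)} = 222$ ($J{\left(O \right)} = 130 - -92 = 130 + 92 = 222$)
$A{\left(603,-690 \right)} + J{\left(B \right)} = \left(8 - -2760\right) + 222 = \left(8 + 2760\right) + 222 = 2768 + 222 = 2990$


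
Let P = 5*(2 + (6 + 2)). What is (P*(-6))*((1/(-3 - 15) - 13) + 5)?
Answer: 7250/3 ≈ 2416.7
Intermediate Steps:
P = 50 (P = 5*(2 + 8) = 5*10 = 50)
(P*(-6))*((1/(-3 - 15) - 13) + 5) = (50*(-6))*((1/(-3 - 15) - 13) + 5) = -300*((1/(-18) - 13) + 5) = -300*((-1/18 - 13) + 5) = -300*(-235/18 + 5) = -300*(-145/18) = 7250/3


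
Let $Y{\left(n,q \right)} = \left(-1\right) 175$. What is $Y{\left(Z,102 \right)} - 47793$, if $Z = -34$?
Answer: $-47968$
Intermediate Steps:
$Y{\left(n,q \right)} = -175$
$Y{\left(Z,102 \right)} - 47793 = -175 - 47793 = -47968$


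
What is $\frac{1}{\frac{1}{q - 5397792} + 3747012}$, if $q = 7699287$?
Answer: $\frac{2301495}{8623729382941} \approx 2.6688 \cdot 10^{-7}$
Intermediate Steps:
$\frac{1}{\frac{1}{q - 5397792} + 3747012} = \frac{1}{\frac{1}{7699287 - 5397792} + 3747012} = \frac{1}{\frac{1}{2301495} + 3747012} = \frac{1}{\frac{8623729382941}{2301495}} = \frac{2301495}{8623729382941}$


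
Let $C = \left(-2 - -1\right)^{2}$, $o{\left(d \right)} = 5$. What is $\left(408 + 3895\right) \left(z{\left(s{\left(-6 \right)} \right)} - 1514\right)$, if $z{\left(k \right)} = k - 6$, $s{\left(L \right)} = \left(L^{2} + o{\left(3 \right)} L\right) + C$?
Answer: $-6510439$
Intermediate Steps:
$C = 1$ ($C = \left(-2 + 1\right)^{2} = \left(-1\right)^{2} = 1$)
$s{\left(L \right)} = 1 + L^{2} + 5 L$ ($s{\left(L \right)} = \left(L^{2} + 5 L\right) + 1 = 1 + L^{2} + 5 L$)
$z{\left(k \right)} = -6 + k$
$\left(408 + 3895\right) \left(z{\left(s{\left(-6 \right)} \right)} - 1514\right) = \left(408 + 3895\right) \left(\left(-6 + \left(1 + \left(-6\right)^{2} + 5 \left(-6\right)\right)\right) - 1514\right) = 4303 \left(\left(-6 + \left(1 + 36 - 30\right)\right) - 1514\right) = 4303 \left(\left(-6 + 7\right) - 1514\right) = 4303 \left(1 - 1514\right) = 4303 \left(-1513\right) = -6510439$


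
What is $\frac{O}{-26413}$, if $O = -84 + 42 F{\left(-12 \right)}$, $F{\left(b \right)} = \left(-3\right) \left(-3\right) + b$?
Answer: $\frac{210}{26413} \approx 0.0079506$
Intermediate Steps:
$F{\left(b \right)} = 9 + b$
$O = -210$ ($O = -84 + 42 \left(9 - 12\right) = -84 + 42 \left(-3\right) = -84 - 126 = -210$)
$\frac{O}{-26413} = - \frac{210}{-26413} = \left(-210\right) \left(- \frac{1}{26413}\right) = \frac{210}{26413}$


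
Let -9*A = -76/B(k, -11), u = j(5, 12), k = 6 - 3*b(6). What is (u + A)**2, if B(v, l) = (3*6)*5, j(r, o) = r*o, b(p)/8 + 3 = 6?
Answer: 592338244/164025 ≈ 3611.3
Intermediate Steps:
b(p) = 24 (b(p) = -24 + 8*6 = -24 + 48 = 24)
j(r, o) = o*r
k = -66 (k = 6 - 3*24 = 6 - 72 = -66)
B(v, l) = 90 (B(v, l) = 18*5 = 90)
u = 60 (u = 12*5 = 60)
A = 38/405 (A = -(-76)/(9*90) = -1/9*(-38/45) = 38/405 ≈ 0.093827)
(u + A)**2 = (60 + 38/405)**2 = (24338/405)**2 = 592338244/164025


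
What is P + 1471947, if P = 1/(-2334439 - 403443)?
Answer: 4030017196253/2737882 ≈ 1.4719e+6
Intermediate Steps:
P = -1/2737882 (P = 1/(-2737882) = -1/2737882 ≈ -3.6525e-7)
P + 1471947 = -1/2737882 + 1471947 = 4030017196253/2737882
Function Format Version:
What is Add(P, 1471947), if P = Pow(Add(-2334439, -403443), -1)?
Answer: Rational(4030017196253, 2737882) ≈ 1.4719e+6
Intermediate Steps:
P = Rational(-1, 2737882) (P = Pow(-2737882, -1) = Rational(-1, 2737882) ≈ -3.6525e-7)
Add(P, 1471947) = Add(Rational(-1, 2737882), 1471947) = Rational(4030017196253, 2737882)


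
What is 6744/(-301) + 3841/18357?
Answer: -122643467/5525457 ≈ -22.196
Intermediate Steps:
6744/(-301) + 3841/18357 = 6744*(-1/301) + 3841*(1/18357) = -6744/301 + 3841/18357 = -122643467/5525457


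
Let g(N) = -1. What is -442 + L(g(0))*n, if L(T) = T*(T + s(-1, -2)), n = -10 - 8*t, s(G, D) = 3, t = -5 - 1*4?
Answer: -566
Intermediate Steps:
t = -9 (t = -5 - 4 = -9)
n = 62 (n = -10 - 8*(-9) = -10 + 72 = 62)
L(T) = T*(3 + T) (L(T) = T*(T + 3) = T*(3 + T))
-442 + L(g(0))*n = -442 - (3 - 1)*62 = -442 - 1*2*62 = -442 - 2*62 = -442 - 124 = -566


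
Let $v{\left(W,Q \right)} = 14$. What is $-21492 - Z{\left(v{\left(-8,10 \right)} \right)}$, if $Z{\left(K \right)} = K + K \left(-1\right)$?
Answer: $-21492$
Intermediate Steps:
$Z{\left(K \right)} = 0$ ($Z{\left(K \right)} = K - K = 0$)
$-21492 - Z{\left(v{\left(-8,10 \right)} \right)} = -21492 - 0 = -21492 + 0 = -21492$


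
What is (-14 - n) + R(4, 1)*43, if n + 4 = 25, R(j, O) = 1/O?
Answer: 8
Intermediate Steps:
n = 21 (n = -4 + 25 = 21)
(-14 - n) + R(4, 1)*43 = (-14 - 1*21) + 43/1 = (-14 - 21) + 1*43 = -35 + 43 = 8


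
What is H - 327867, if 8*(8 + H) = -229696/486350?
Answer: -79731017481/243175 ≈ -3.2788e+5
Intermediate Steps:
H = -1959756/243175 (H = -8 + (-229696/486350)/8 = -8 + (-229696*1/486350)/8 = -8 + (⅛)*(-114848/243175) = -8 - 14356/243175 = -1959756/243175 ≈ -8.0590)
H - 327867 = -1959756/243175 - 327867 = -79731017481/243175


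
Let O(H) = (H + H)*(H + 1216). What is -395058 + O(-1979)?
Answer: 2624896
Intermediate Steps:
O(H) = 2*H*(1216 + H) (O(H) = (2*H)*(1216 + H) = 2*H*(1216 + H))
-395058 + O(-1979) = -395058 + 2*(-1979)*(1216 - 1979) = -395058 + 2*(-1979)*(-763) = -395058 + 3019954 = 2624896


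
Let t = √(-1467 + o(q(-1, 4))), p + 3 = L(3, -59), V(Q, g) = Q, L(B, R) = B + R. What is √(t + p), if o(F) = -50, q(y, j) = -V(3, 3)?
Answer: √(-59 + I*√1517) ≈ 2.4183 + 8.0528*I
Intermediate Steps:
q(y, j) = -3 (q(y, j) = -1*3 = -3)
p = -59 (p = -3 + (3 - 59) = -3 - 56 = -59)
t = I*√1517 (t = √(-1467 - 50) = √(-1517) = I*√1517 ≈ 38.949*I)
√(t + p) = √(I*√1517 - 59) = √(-59 + I*√1517)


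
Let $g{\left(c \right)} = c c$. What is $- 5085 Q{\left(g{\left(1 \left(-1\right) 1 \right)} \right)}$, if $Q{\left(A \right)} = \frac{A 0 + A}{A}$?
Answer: $-5085$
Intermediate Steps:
$g{\left(c \right)} = c^{2}$
$Q{\left(A \right)} = 1$ ($Q{\left(A \right)} = \frac{0 + A}{A} = \frac{A}{A} = 1$)
$- 5085 Q{\left(g{\left(1 \left(-1\right) 1 \right)} \right)} = \left(-5085\right) 1 = -5085$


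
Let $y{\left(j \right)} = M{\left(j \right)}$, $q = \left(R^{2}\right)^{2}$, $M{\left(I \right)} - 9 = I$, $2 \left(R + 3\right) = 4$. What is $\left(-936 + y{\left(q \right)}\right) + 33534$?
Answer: $32608$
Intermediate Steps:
$R = -1$ ($R = -3 + \frac{1}{2} \cdot 4 = -3 + 2 = -1$)
$M{\left(I \right)} = 9 + I$
$q = 1$ ($q = \left(\left(-1\right)^{2}\right)^{2} = 1^{2} = 1$)
$y{\left(j \right)} = 9 + j$
$\left(-936 + y{\left(q \right)}\right) + 33534 = \left(-936 + \left(9 + 1\right)\right) + 33534 = \left(-936 + 10\right) + 33534 = -926 + 33534 = 32608$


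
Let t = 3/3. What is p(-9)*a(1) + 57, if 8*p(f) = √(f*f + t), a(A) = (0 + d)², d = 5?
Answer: 57 + 25*√82/8 ≈ 85.298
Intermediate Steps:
a(A) = 25 (a(A) = (0 + 5)² = 5² = 25)
t = 1 (t = 3*(⅓) = 1)
p(f) = √(1 + f²)/8 (p(f) = √(f*f + 1)/8 = √(f² + 1)/8 = √(1 + f²)/8)
p(-9)*a(1) + 57 = (√(1 + (-9)²)/8)*25 + 57 = (√(1 + 81)/8)*25 + 57 = (√82/8)*25 + 57 = 25*√82/8 + 57 = 57 + 25*√82/8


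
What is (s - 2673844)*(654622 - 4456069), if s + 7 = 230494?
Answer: 9288292137579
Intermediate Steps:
s = 230487 (s = -7 + 230494 = 230487)
(s - 2673844)*(654622 - 4456069) = (230487 - 2673844)*(654622 - 4456069) = -2443357*(-3801447) = 9288292137579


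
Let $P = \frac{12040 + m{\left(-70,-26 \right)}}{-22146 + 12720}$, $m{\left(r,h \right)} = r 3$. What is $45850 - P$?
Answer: $\frac{216096965}{4713} \approx 45851.0$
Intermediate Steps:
$m{\left(r,h \right)} = 3 r$
$P = - \frac{5915}{4713}$ ($P = \frac{12040 + 3 \left(-70\right)}{-22146 + 12720} = \frac{12040 - 210}{-9426} = 11830 \left(- \frac{1}{9426}\right) = - \frac{5915}{4713} \approx -1.255$)
$45850 - P = 45850 - - \frac{5915}{4713} = 45850 + \frac{5915}{4713} = \frac{216096965}{4713}$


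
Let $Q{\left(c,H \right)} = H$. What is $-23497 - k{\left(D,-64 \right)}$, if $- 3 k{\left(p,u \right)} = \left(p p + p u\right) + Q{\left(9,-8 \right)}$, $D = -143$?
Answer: $- \frac{40898}{3} \approx -13633.0$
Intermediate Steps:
$k{\left(p,u \right)} = \frac{8}{3} - \frac{p^{2}}{3} - \frac{p u}{3}$ ($k{\left(p,u \right)} = - \frac{\left(p p + p u\right) - 8}{3} = - \frac{\left(p^{2} + p u\right) - 8}{3} = - \frac{-8 + p^{2} + p u}{3} = \frac{8}{3} - \frac{p^{2}}{3} - \frac{p u}{3}$)
$-23497 - k{\left(D,-64 \right)} = -23497 - \left(\frac{8}{3} - \frac{\left(-143\right)^{2}}{3} - \left(- \frac{143}{3}\right) \left(-64\right)\right) = -23497 - \left(\frac{8}{3} - \frac{20449}{3} - \frac{9152}{3}\right) = -23497 - - \frac{29593}{3} = -23497 + \frac{29593}{3} = - \frac{40898}{3}$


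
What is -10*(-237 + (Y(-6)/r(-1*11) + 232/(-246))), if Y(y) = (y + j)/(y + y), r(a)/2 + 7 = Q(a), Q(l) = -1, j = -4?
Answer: 4683745/1968 ≈ 2380.0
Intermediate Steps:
r(a) = -16 (r(a) = -14 + 2*(-1) = -14 - 2 = -16)
Y(y) = (-4 + y)/(2*y) (Y(y) = (y - 4)/(y + y) = (-4 + y)/((2*y)) = (-4 + y)*(1/(2*y)) = (-4 + y)/(2*y))
-10*(-237 + (Y(-6)/r(-1*11) + 232/(-246))) = -10*(-237 + (((½)*(-4 - 6)/(-6))/(-16) + 232/(-246))) = -10*(-237 + (((½)*(-⅙)*(-10))*(-1/16) + 232*(-1/246))) = -10*(-237 + ((⅚)*(-1/16) - 116/123)) = -10*(-237 + (-5/96 - 116/123)) = -10*(-237 - 3917/3936) = -10*(-936749/3936) = 4683745/1968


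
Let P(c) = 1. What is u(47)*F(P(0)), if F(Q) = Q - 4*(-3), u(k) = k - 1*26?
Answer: 273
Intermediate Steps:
u(k) = -26 + k (u(k) = k - 26 = -26 + k)
F(Q) = 12 + Q (F(Q) = Q - 1*(-12) = Q + 12 = 12 + Q)
u(47)*F(P(0)) = (-26 + 47)*(12 + 1) = 21*13 = 273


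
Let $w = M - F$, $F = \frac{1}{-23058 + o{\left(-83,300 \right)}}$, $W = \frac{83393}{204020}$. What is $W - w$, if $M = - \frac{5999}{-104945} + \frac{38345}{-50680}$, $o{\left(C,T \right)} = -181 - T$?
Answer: $\frac{283047307030001281}{255422475826854280} \approx 1.1082$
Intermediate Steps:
$W = \frac{83393}{204020}$ ($W = 83393 \cdot \frac{1}{204020} = \frac{83393}{204020} \approx 0.40875$)
$M = - \frac{744017341}{1063722520}$ ($M = \left(-5999\right) \left(- \frac{1}{104945}\right) + 38345 \left(- \frac{1}{50680}\right) = \frac{5999}{104945} - \frac{7669}{10136} = - \frac{744017341}{1063722520} \approx -0.69945$)
$F = - \frac{1}{23539}$ ($F = \frac{1}{-23058 - 481} = \frac{1}{-23539} = - \frac{1}{23539} \approx -4.2483 \cdot 10^{-5}$)
$w = - \frac{17512360467279}{25038964398280}$ ($w = - \frac{744017341}{1063722520} - - \frac{1}{23539} = - \frac{744017341}{1063722520} + \frac{1}{23539} = - \frac{17512360467279}{25038964398280} \approx -0.6994$)
$W - w = \frac{83393}{204020} - - \frac{17512360467279}{25038964398280} = \frac{83393}{204020} + \frac{17512360467279}{25038964398280} = \frac{283047307030001281}{255422475826854280}$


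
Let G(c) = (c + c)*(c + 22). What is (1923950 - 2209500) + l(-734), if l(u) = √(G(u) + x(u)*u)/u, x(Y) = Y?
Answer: -285550 - √395993/367 ≈ -2.8555e+5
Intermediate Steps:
G(c) = 2*c*(22 + c) (G(c) = (2*c)*(22 + c) = 2*c*(22 + c))
l(u) = √(u² + 2*u*(22 + u))/u (l(u) = √(2*u*(22 + u) + u*u)/u = √(2*u*(22 + u) + u²)/u = √(u² + 2*u*(22 + u))/u)
(1923950 - 2209500) + l(-734) = (1923950 - 2209500) + √(-734*(44 + 3*(-734)))/(-734) = -285550 - 2*√395993/734 = -285550 - √395993/367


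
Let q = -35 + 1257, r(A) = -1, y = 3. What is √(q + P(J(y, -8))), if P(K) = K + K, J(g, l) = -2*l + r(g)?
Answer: 2*√313 ≈ 35.384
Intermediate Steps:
J(g, l) = -1 - 2*l (J(g, l) = -2*l - 1 = -1 - 2*l)
P(K) = 2*K
q = 1222
√(q + P(J(y, -8))) = √(1222 + 2*(-1 - 2*(-8))) = √(1222 + 2*(-1 + 16)) = √(1222 + 2*15) = √(1222 + 30) = √1252 = 2*√313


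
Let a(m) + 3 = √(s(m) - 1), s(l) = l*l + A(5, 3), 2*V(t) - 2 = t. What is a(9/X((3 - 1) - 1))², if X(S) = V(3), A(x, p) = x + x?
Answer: 774/25 - 18*√61/5 ≈ 2.8431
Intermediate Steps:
V(t) = 1 + t/2
A(x, p) = 2*x
X(S) = 5/2 (X(S) = 1 + (½)*3 = 1 + 3/2 = 5/2)
s(l) = 10 + l² (s(l) = l*l + 2*5 = l² + 10 = 10 + l²)
a(m) = -3 + √(9 + m²) (a(m) = -3 + √((10 + m²) - 1) = -3 + √(9 + m²))
a(9/X((3 - 1) - 1))² = (-3 + √(9 + (9/(5/2))²))² = (-3 + √(9 + (9*(⅖))²))² = (-3 + √(9 + (18/5)²))² = (-3 + √(9 + 324/25))² = (-3 + √(549/25))² = (-3 + 3*√61/5)²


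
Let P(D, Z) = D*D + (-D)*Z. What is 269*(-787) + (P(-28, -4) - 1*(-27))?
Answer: -211004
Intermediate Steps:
P(D, Z) = D² - D*Z
269*(-787) + (P(-28, -4) - 1*(-27)) = 269*(-787) + (-28*(-28 - 1*(-4)) - 1*(-27)) = -211703 + (-28*(-28 + 4) + 27) = -211703 + (-28*(-24) + 27) = -211703 + (672 + 27) = -211703 + 699 = -211004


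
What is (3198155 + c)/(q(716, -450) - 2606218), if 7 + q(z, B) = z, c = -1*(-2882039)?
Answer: -6080194/2605509 ≈ -2.3336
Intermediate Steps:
c = 2882039
q(z, B) = -7 + z
(3198155 + c)/(q(716, -450) - 2606218) = (3198155 + 2882039)/((-7 + 716) - 2606218) = 6080194/(709 - 2606218) = 6080194/(-2605509) = 6080194*(-1/2605509) = -6080194/2605509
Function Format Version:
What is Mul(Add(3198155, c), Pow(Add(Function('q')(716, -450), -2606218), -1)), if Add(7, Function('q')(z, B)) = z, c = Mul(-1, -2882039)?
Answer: Rational(-6080194, 2605509) ≈ -2.3336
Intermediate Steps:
c = 2882039
Function('q')(z, B) = Add(-7, z)
Mul(Add(3198155, c), Pow(Add(Function('q')(716, -450), -2606218), -1)) = Mul(Add(3198155, 2882039), Pow(Add(Add(-7, 716), -2606218), -1)) = Mul(6080194, Pow(Add(709, -2606218), -1)) = Mul(6080194, Pow(-2605509, -1)) = Mul(6080194, Rational(-1, 2605509)) = Rational(-6080194, 2605509)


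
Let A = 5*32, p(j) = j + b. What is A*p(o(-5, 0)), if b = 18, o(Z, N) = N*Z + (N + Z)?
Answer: 2080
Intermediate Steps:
o(Z, N) = N + Z + N*Z
p(j) = 18 + j (p(j) = j + 18 = 18 + j)
A = 160
A*p(o(-5, 0)) = 160*(18 + (0 - 5 + 0*(-5))) = 160*(18 + (0 - 5 + 0)) = 160*(18 - 5) = 160*13 = 2080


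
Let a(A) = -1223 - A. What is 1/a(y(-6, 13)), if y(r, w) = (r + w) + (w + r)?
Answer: -1/1237 ≈ -0.00080841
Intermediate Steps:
y(r, w) = 2*r + 2*w (y(r, w) = (r + w) + (r + w) = 2*r + 2*w)
1/a(y(-6, 13)) = 1/(-1223 - (2*(-6) + 2*13)) = 1/(-1223 - (-12 + 26)) = 1/(-1223 - 1*14) = 1/(-1223 - 14) = 1/(-1237) = -1/1237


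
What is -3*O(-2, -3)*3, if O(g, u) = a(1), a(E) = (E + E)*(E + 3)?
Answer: -72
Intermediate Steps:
a(E) = 2*E*(3 + E) (a(E) = (2*E)*(3 + E) = 2*E*(3 + E))
O(g, u) = 8 (O(g, u) = 2*1*(3 + 1) = 2*1*4 = 8)
-3*O(-2, -3)*3 = -3*8*3 = -24*3 = -72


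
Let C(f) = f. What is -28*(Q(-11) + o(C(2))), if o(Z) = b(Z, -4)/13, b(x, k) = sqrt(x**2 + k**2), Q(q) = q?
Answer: 308 - 56*sqrt(5)/13 ≈ 298.37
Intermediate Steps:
b(x, k) = sqrt(k**2 + x**2)
o(Z) = sqrt(16 + Z**2)/13 (o(Z) = sqrt((-4)**2 + Z**2)/13 = sqrt(16 + Z**2)*(1/13) = sqrt(16 + Z**2)/13)
-28*(Q(-11) + o(C(2))) = -28*(-11 + sqrt(16 + 2**2)/13) = -28*(-11 + sqrt(16 + 4)/13) = -28*(-11 + sqrt(20)/13) = -28*(-11 + (2*sqrt(5))/13) = -28*(-11 + 2*sqrt(5)/13) = 308 - 56*sqrt(5)/13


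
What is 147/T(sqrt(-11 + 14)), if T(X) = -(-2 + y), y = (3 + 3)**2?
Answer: -147/34 ≈ -4.3235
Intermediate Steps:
y = 36 (y = 6**2 = 36)
T(X) = -34 (T(X) = -(-2 + 36) = -1*34 = -34)
147/T(sqrt(-11 + 14)) = 147/(-34) = 147*(-1/34) = -147/34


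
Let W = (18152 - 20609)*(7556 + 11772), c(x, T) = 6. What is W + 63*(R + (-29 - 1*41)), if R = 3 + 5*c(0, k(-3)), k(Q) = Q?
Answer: -47491227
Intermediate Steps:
R = 33 (R = 3 + 5*6 = 3 + 30 = 33)
W = -47488896 (W = -2457*19328 = -47488896)
W + 63*(R + (-29 - 1*41)) = -47488896 + 63*(33 + (-29 - 1*41)) = -47488896 + 63*(33 + (-29 - 41)) = -47488896 + 63*(33 - 70) = -47488896 + 63*(-37) = -47488896 - 2331 = -47491227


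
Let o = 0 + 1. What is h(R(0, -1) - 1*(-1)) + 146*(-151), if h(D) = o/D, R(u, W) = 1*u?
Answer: -22045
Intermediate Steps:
R(u, W) = u
o = 1
h(D) = 1/D
h(R(0, -1) - 1*(-1)) + 146*(-151) = 1/(0 - 1*(-1)) + 146*(-151) = 1/(0 + 1) - 22046 = 1/1 - 22046 = 1 - 22046 = -22045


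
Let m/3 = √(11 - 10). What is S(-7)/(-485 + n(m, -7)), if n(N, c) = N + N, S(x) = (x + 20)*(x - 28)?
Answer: 455/479 ≈ 0.94990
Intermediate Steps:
m = 3 (m = 3*√(11 - 10) = 3*√1 = 3*1 = 3)
S(x) = (-28 + x)*(20 + x) (S(x) = (20 + x)*(-28 + x) = (-28 + x)*(20 + x))
n(N, c) = 2*N
S(-7)/(-485 + n(m, -7)) = (-560 + (-7)² - 8*(-7))/(-485 + 2*3) = (-560 + 49 + 56)/(-485 + 6) = -455/(-479) = -455*(-1/479) = 455/479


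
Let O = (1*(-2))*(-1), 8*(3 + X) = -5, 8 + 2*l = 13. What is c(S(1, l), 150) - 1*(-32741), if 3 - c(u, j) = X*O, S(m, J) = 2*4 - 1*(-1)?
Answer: 131005/4 ≈ 32751.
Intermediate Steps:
l = 5/2 (l = -4 + (½)*13 = -4 + 13/2 = 5/2 ≈ 2.5000)
X = -29/8 (X = -3 + (⅛)*(-5) = -3 - 5/8 = -29/8 ≈ -3.6250)
S(m, J) = 9 (S(m, J) = 8 + 1 = 9)
O = 2 (O = -2*(-1) = 2)
c(u, j) = 41/4 (c(u, j) = 3 - (-29)*2/8 = 3 - 1*(-29/4) = 3 + 29/4 = 41/4)
c(S(1, l), 150) - 1*(-32741) = 41/4 - 1*(-32741) = 41/4 + 32741 = 131005/4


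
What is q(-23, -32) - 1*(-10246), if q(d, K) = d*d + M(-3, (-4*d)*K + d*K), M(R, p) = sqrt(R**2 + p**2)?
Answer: 10775 + 3*sqrt(541697) ≈ 12983.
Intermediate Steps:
q(d, K) = d**2 + sqrt(9 + 9*K**2*d**2) (q(d, K) = d*d + sqrt((-3)**2 + ((-4*d)*K + d*K)**2) = d**2 + sqrt(9 + (-4*K*d + K*d)**2) = d**2 + sqrt(9 + (-3*K*d)**2) = d**2 + sqrt(9 + 9*K**2*d**2))
q(-23, -32) - 1*(-10246) = ((-23)**2 + 3*sqrt(1 + (-32)**2*(-23)**2)) - 1*(-10246) = (529 + 3*sqrt(1 + 1024*529)) + 10246 = (529 + 3*sqrt(1 + 541696)) + 10246 = (529 + 3*sqrt(541697)) + 10246 = 10775 + 3*sqrt(541697)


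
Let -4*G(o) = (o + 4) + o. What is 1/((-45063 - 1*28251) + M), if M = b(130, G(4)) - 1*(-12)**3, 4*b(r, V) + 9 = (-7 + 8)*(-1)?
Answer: -2/143177 ≈ -1.3969e-5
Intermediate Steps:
G(o) = -1 - o/2 (G(o) = -((o + 4) + o)/4 = -((4 + o) + o)/4 = -(4 + 2*o)/4 = -1 - o/2)
b(r, V) = -5/2 (b(r, V) = -9/4 + ((-7 + 8)*(-1))/4 = -9/4 + (1*(-1))/4 = -9/4 + (1/4)*(-1) = -9/4 - 1/4 = -5/2)
M = 3451/2 (M = -5/2 - 1*(-12)**3 = -5/2 - 1*(-1728) = -5/2 + 1728 = 3451/2 ≈ 1725.5)
1/((-45063 - 1*28251) + M) = 1/((-45063 - 1*28251) + 3451/2) = 1/((-45063 - 28251) + 3451/2) = 1/(-73314 + 3451/2) = 1/(-143177/2) = -2/143177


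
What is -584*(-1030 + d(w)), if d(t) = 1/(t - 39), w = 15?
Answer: 1804633/3 ≈ 6.0154e+5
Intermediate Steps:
d(t) = 1/(-39 + t)
-584*(-1030 + d(w)) = -584*(-1030 + 1/(-39 + 15)) = -584*(-1030 + 1/(-24)) = -584*(-1030 - 1/24) = -584*(-24721/24) = 1804633/3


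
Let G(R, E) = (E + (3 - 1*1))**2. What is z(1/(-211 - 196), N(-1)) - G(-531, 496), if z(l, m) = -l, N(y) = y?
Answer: -100937627/407 ≈ -2.4800e+5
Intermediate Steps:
G(R, E) = (2 + E)**2 (G(R, E) = (E + (3 - 1))**2 = (E + 2)**2 = (2 + E)**2)
z(1/(-211 - 196), N(-1)) - G(-531, 496) = -1/(-211 - 196) - (2 + 496)**2 = -1/(-407) - 1*498**2 = -1*(-1/407) - 1*248004 = 1/407 - 248004 = -100937627/407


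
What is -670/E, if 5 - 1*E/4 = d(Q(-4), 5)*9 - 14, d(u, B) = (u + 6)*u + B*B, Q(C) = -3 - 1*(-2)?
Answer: 335/322 ≈ 1.0404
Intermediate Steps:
Q(C) = -1 (Q(C) = -3 + 2 = -1)
d(u, B) = B² + u*(6 + u) (d(u, B) = (6 + u)*u + B² = u*(6 + u) + B² = B² + u*(6 + u))
E = -644 (E = 20 - 4*((5² + (-1)² + 6*(-1))*9 - 14) = 20 - 4*((25 + 1 - 6)*9 - 14) = 20 - 4*(20*9 - 14) = 20 - 4*(180 - 14) = 20 - 4*166 = 20 - 664 = -644)
-670/E = -670/(-644) = -670*(-1/644) = 335/322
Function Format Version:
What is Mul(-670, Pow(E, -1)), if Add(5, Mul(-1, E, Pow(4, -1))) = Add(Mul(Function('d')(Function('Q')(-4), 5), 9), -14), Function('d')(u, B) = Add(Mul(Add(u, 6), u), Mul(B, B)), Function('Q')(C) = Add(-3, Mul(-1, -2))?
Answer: Rational(335, 322) ≈ 1.0404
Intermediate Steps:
Function('Q')(C) = -1 (Function('Q')(C) = Add(-3, 2) = -1)
Function('d')(u, B) = Add(Pow(B, 2), Mul(u, Add(6, u))) (Function('d')(u, B) = Add(Mul(Add(6, u), u), Pow(B, 2)) = Add(Mul(u, Add(6, u)), Pow(B, 2)) = Add(Pow(B, 2), Mul(u, Add(6, u))))
E = -644 (E = Add(20, Mul(-4, Add(Mul(Add(Pow(5, 2), Pow(-1, 2), Mul(6, -1)), 9), -14))) = Add(20, Mul(-4, Add(Mul(Add(25, 1, -6), 9), -14))) = Add(20, Mul(-4, Add(Mul(20, 9), -14))) = Add(20, Mul(-4, Add(180, -14))) = Add(20, Mul(-4, 166)) = Add(20, -664) = -644)
Mul(-670, Pow(E, -1)) = Mul(-670, Pow(-644, -1)) = Mul(-670, Rational(-1, 644)) = Rational(335, 322)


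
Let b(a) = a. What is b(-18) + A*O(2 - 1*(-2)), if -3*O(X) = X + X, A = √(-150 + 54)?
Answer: -18 - 32*I*√6/3 ≈ -18.0 - 26.128*I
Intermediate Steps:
A = 4*I*√6 (A = √(-96) = 4*I*√6 ≈ 9.798*I)
O(X) = -2*X/3 (O(X) = -(X + X)/3 = -2*X/3)
b(-18) + A*O(2 - 1*(-2)) = -18 + (4*I*√6)*(-2*(2 - 1*(-2))/3) = -18 + (4*I*√6)*(-2*(2 + 2)/3) = -18 + (4*I*√6)*(-⅔*4) = -18 + (4*I*√6)*(-8/3) = -18 - 32*I*√6/3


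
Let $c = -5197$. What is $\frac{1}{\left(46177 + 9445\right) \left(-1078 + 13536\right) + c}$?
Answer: $\frac{1}{692933679} \approx 1.4431 \cdot 10^{-9}$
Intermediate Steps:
$\frac{1}{\left(46177 + 9445\right) \left(-1078 + 13536\right) + c} = \frac{1}{\left(46177 + 9445\right) \left(-1078 + 13536\right) - 5197} = \frac{1}{55622 \cdot 12458 - 5197} = \frac{1}{692938876 - 5197} = \frac{1}{692933679}$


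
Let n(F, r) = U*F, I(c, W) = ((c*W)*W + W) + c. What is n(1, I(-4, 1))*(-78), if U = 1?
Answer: -78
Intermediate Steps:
I(c, W) = W + c + c*W² (I(c, W) = ((W*c)*W + W) + c = (c*W² + W) + c = (W + c*W²) + c = W + c + c*W²)
n(F, r) = F (n(F, r) = 1*F = F)
n(1, I(-4, 1))*(-78) = 1*(-78) = -78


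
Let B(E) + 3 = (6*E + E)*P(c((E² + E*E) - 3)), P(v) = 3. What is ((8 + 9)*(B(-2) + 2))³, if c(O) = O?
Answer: -390617891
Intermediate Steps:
B(E) = -3 + 21*E (B(E) = -3 + (6*E + E)*3 = -3 + (7*E)*3 = -3 + 21*E)
((8 + 9)*(B(-2) + 2))³ = ((8 + 9)*((-3 + 21*(-2)) + 2))³ = (17*((-3 - 42) + 2))³ = (17*(-45 + 2))³ = (17*(-43))³ = (-731)³ = -390617891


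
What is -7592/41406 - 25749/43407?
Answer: -77539391/99850569 ≈ -0.77655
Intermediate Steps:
-7592/41406 - 25749/43407 = -7592*1/41406 - 25749*1/43407 = -3796/20703 - 2861/4823 = -77539391/99850569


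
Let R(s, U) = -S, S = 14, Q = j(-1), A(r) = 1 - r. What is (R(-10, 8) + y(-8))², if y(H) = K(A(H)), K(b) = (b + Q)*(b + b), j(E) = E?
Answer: 16900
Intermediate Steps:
Q = -1
K(b) = 2*b*(-1 + b) (K(b) = (b - 1)*(b + b) = (-1 + b)*(2*b) = 2*b*(-1 + b))
y(H) = -2*H*(1 - H) (y(H) = 2*(1 - H)*(-1 + (1 - H)) = 2*(1 - H)*(-H) = -2*H*(1 - H))
R(s, U) = -14 (R(s, U) = -1*14 = -14)
(R(-10, 8) + y(-8))² = (-14 + 2*(-8)*(-1 - 8))² = (-14 + 2*(-8)*(-9))² = (-14 + 144)² = 130² = 16900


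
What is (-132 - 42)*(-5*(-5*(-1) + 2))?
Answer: 6090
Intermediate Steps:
(-132 - 42)*(-5*(-5*(-1) + 2)) = -(-870)*(5 + 2) = -(-870)*7 = -174*(-35) = 6090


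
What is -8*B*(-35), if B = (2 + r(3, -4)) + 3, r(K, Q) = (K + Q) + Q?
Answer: 0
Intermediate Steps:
r(K, Q) = K + 2*Q
B = 0 (B = (2 + (3 + 2*(-4))) + 3 = (2 + (3 - 8)) + 3 = (2 - 5) + 3 = -3 + 3 = 0)
-8*B*(-35) = -8*0*(-35) = 0*(-35) = 0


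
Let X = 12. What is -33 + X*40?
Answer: 447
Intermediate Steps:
-33 + X*40 = -33 + 12*40 = -33 + 480 = 447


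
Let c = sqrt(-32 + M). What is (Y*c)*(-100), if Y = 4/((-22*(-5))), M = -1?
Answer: -40*I*sqrt(33)/11 ≈ -20.889*I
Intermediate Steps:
c = I*sqrt(33) (c = sqrt(-32 - 1) = sqrt(-33) = I*sqrt(33) ≈ 5.7446*I)
Y = 2/55 (Y = 4/110 = 4*(1/110) = 2/55 ≈ 0.036364)
(Y*c)*(-100) = (2*(I*sqrt(33))/55)*(-100) = (2*I*sqrt(33)/55)*(-100) = -40*I*sqrt(33)/11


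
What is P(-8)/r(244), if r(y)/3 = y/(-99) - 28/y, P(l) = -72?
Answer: 144936/15577 ≈ 9.3045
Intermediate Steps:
r(y) = -84/y - y/33 (r(y) = 3*(y/(-99) - 28/y) = 3*(y*(-1/99) - 28/y) = 3*(-y/99 - 28/y) = 3*(-28/y - y/99) = -84/y - y/33)
P(-8)/r(244) = -72/(-84/244 - 1/33*244) = -72/(-84*1/244 - 244/33) = -72/(-21/61 - 244/33) = -72/(-15577/2013) = -72*(-2013/15577) = 144936/15577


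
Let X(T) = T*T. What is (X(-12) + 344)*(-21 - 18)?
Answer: -19032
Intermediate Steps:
X(T) = T²
(X(-12) + 344)*(-21 - 18) = ((-12)² + 344)*(-21 - 18) = (144 + 344)*(-39) = 488*(-39) = -19032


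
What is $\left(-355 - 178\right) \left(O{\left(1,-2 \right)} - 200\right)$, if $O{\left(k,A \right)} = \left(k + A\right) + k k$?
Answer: $106600$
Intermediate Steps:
$O{\left(k,A \right)} = A + k + k^{2}$ ($O{\left(k,A \right)} = \left(A + k\right) + k^{2} = A + k + k^{2}$)
$\left(-355 - 178\right) \left(O{\left(1,-2 \right)} - 200\right) = \left(-355 - 178\right) \left(\left(-2 + 1 + 1^{2}\right) - 200\right) = - 533 \left(\left(-2 + 1 + 1\right) - 200\right) = - 533 \left(0 - 200\right) = \left(-533\right) \left(-200\right) = 106600$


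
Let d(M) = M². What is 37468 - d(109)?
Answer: 25587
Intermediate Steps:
37468 - d(109) = 37468 - 1*109² = 37468 - 1*11881 = 37468 - 11881 = 25587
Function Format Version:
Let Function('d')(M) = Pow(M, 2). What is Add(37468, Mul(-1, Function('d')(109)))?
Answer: 25587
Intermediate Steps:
Add(37468, Mul(-1, Function('d')(109))) = Add(37468, Mul(-1, Pow(109, 2))) = Add(37468, Mul(-1, 11881)) = Add(37468, -11881) = 25587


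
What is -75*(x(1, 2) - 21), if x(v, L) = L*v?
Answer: 1425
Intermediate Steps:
-75*(x(1, 2) - 21) = -75*(2*1 - 21) = -75*(2 - 21) = -75*(-19) = 1425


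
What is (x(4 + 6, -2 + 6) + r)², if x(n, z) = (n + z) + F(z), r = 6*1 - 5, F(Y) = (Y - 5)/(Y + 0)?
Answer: 3481/16 ≈ 217.56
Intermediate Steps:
F(Y) = (-5 + Y)/Y
r = 1 (r = 6 - 5 = 1)
x(n, z) = n + z + (-5 + z)/z (x(n, z) = (n + z) + (-5 + z)/z = n + z + (-5 + z)/z)
(x(4 + 6, -2 + 6) + r)² = ((1 + (4 + 6) + (-2 + 6) - 5/(-2 + 6)) + 1)² = ((1 + 10 + 4 - 5/4) + 1)² = (55/4 + 1)² = (59/4)² = 3481/16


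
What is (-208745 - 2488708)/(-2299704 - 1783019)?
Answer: 2697453/4082723 ≈ 0.66070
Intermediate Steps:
(-208745 - 2488708)/(-2299704 - 1783019) = -2697453/(-4082723) = -2697453*(-1/4082723) = 2697453/4082723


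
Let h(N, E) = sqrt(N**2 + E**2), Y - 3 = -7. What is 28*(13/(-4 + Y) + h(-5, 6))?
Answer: -91/2 + 28*sqrt(61) ≈ 173.19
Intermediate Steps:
Y = -4 (Y = 3 - 7 = -4)
h(N, E) = sqrt(E**2 + N**2)
28*(13/(-4 + Y) + h(-5, 6)) = 28*(13/(-4 - 4) + sqrt(6**2 + (-5)**2)) = 28*(13/(-8) + sqrt(36 + 25)) = 28*(-1/8*13 + sqrt(61)) = 28*(-13/8 + sqrt(61)) = -91/2 + 28*sqrt(61)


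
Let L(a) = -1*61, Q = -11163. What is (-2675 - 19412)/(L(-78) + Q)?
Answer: 22087/11224 ≈ 1.9678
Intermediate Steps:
L(a) = -61
(-2675 - 19412)/(L(-78) + Q) = (-2675 - 19412)/(-61 - 11163) = -22087/(-11224) = -22087*(-1/11224) = 22087/11224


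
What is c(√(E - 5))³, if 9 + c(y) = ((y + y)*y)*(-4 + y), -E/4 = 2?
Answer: (95 - 26*I*√13)³ ≈ -1.6472e+6 - 1.7143e+6*I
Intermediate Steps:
E = -8 (E = -4*2 = -8)
c(y) = -9 + 2*y²*(-4 + y) (c(y) = -9 + ((y + y)*y)*(-4 + y) = -9 + ((2*y)*y)*(-4 + y) = -9 + (2*y²)*(-4 + y) = -9 + 2*y²*(-4 + y))
c(√(E - 5))³ = (-9 - 8*(√(-8 - 5))² + 2*(√(-8 - 5))³)³ = (-9 - 8*(√(-13))² + 2*(√(-13))³)³ = (-9 - 8*(I*√13)² + 2*(I*√13)³)³ = (-9 - 8*(-13) + 2*(-13*I*√13))³ = (-9 + 104 - 26*I*√13)³ = (95 - 26*I*√13)³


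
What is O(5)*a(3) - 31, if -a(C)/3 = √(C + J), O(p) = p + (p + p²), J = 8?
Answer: -31 - 105*√11 ≈ -379.25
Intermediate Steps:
O(p) = p² + 2*p
a(C) = -3*√(8 + C) (a(C) = -3*√(C + 8) = -3*√(8 + C))
O(5)*a(3) - 31 = (5*(2 + 5))*(-3*√(8 + 3)) - 31 = (5*7)*(-3*√11) - 31 = 35*(-3*√11) - 31 = -105*√11 - 31 = -31 - 105*√11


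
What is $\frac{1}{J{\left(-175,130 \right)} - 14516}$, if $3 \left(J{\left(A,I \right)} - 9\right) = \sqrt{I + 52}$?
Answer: $- \frac{130563}{1894077259} - \frac{3 \sqrt{182}}{1894077259} \approx -6.8954 \cdot 10^{-5}$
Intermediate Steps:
$J{\left(A,I \right)} = 9 + \frac{\sqrt{52 + I}}{3}$ ($J{\left(A,I \right)} = 9 + \frac{\sqrt{I + 52}}{3} = 9 + \frac{\sqrt{52 + I}}{3}$)
$\frac{1}{J{\left(-175,130 \right)} - 14516} = \frac{1}{\left(9 + \frac{\sqrt{52 + 130}}{3}\right) - 14516} = \frac{1}{\left(9 + \frac{\sqrt{182}}{3}\right) - 14516} = \frac{1}{-14507 + \frac{\sqrt{182}}{3}}$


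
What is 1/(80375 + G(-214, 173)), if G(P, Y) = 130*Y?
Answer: 1/102865 ≈ 9.7215e-6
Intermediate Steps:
1/(80375 + G(-214, 173)) = 1/(80375 + 130*173) = 1/(80375 + 22490) = 1/102865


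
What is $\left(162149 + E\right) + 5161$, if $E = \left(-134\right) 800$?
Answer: $60110$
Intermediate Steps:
$E = -107200$
$\left(162149 + E\right) + 5161 = \left(162149 - 107200\right) + 5161 = 54949 + 5161 = 60110$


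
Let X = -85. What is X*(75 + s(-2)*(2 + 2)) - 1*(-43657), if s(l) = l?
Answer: 37962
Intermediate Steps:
X*(75 + s(-2)*(2 + 2)) - 1*(-43657) = -85*(75 - 2*(2 + 2)) - 1*(-43657) = -85*(75 - 2*4) + 43657 = -85*(75 - 8) + 43657 = -85*67 + 43657 = -5695 + 43657 = 37962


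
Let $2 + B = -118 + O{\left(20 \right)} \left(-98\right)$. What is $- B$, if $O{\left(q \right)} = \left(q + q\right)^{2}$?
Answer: $156920$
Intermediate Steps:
$O{\left(q \right)} = 4 q^{2}$ ($O{\left(q \right)} = \left(2 q\right)^{2} = 4 q^{2}$)
$B = -156920$ ($B = -2 + \left(-118 + 4 \cdot 20^{2} \left(-98\right)\right) = -2 + \left(-118 + 4 \cdot 400 \left(-98\right)\right) = -2 + \left(-118 + 1600 \left(-98\right)\right) = -2 - 156918 = -156920$)
$- B = \left(-1\right) \left(-156920\right) = 156920$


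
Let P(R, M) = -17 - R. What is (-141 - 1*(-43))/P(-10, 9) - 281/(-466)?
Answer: 6805/466 ≈ 14.603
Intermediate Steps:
(-141 - 1*(-43))/P(-10, 9) - 281/(-466) = (-141 - 1*(-43))/(-17 - 1*(-10)) - 281/(-466) = (-141 + 43)/(-17 + 10) - 281*(-1/466) = -98/(-7) + 281/466 = -98*(-1/7) + 281/466 = 14 + 281/466 = 6805/466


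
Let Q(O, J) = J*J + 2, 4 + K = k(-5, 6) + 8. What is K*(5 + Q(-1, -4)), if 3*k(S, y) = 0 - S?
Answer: 391/3 ≈ 130.33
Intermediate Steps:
k(S, y) = -S/3 (k(S, y) = (0 - S)/3 = (-S)/3 = -S/3)
K = 17/3 (K = -4 + (-1/3*(-5) + 8) = -4 + (5/3 + 8) = -4 + 29/3 = 17/3 ≈ 5.6667)
Q(O, J) = 2 + J**2 (Q(O, J) = J**2 + 2 = 2 + J**2)
K*(5 + Q(-1, -4)) = 17*(5 + (2 + (-4)**2))/3 = 17*(5 + (2 + 16))/3 = 17*(5 + 18)/3 = (17/3)*23 = 391/3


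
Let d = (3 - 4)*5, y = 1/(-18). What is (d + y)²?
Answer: 8281/324 ≈ 25.559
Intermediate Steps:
y = -1/18 ≈ -0.055556
d = -5 (d = -1*5 = -5)
(d + y)² = (-5 - 1/18)² = (-91/18)² = 8281/324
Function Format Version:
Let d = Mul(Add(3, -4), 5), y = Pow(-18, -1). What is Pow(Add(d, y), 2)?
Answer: Rational(8281, 324) ≈ 25.559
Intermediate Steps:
y = Rational(-1, 18) ≈ -0.055556
d = -5 (d = Mul(-1, 5) = -5)
Pow(Add(d, y), 2) = Pow(Add(-5, Rational(-1, 18)), 2) = Pow(Rational(-91, 18), 2) = Rational(8281, 324)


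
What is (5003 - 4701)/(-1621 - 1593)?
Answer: -151/1607 ≈ -0.093964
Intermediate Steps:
(5003 - 4701)/(-1621 - 1593) = 302/(-3214) = 302*(-1/3214) = -151/1607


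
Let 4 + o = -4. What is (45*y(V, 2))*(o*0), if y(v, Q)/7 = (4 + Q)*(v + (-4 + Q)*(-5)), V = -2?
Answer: 0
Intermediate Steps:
o = -8 (o = -4 - 4 = -8)
y(v, Q) = 7*(4 + Q)*(20 + v - 5*Q) (y(v, Q) = 7*((4 + Q)*(v + (-4 + Q)*(-5))) = 7*((4 + Q)*(v + (20 - 5*Q))) = 7*((4 + Q)*(20 + v - 5*Q)) = 7*(4 + Q)*(20 + v - 5*Q))
(45*y(V, 2))*(o*0) = (45*(560 - 35*2² + 28*(-2) + 7*2*(-2)))*(-8*0) = (45*(560 - 35*4 - 56 - 28))*0 = (45*(560 - 140 - 56 - 28))*0 = (45*336)*0 = 15120*0 = 0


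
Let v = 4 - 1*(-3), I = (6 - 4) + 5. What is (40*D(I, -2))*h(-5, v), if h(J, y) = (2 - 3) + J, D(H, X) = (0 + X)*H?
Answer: 3360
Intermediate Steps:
I = 7 (I = 2 + 5 = 7)
v = 7 (v = 4 + 3 = 7)
D(H, X) = H*X (D(H, X) = X*H = H*X)
h(J, y) = -1 + J
(40*D(I, -2))*h(-5, v) = (40*(7*(-2)))*(-1 - 5) = (40*(-14))*(-6) = -560*(-6) = 3360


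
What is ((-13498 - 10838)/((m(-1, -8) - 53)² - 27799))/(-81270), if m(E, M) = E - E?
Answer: -676/56414925 ≈ -1.1983e-5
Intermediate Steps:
m(E, M) = 0
((-13498 - 10838)/((m(-1, -8) - 53)² - 27799))/(-81270) = ((-13498 - 10838)/((0 - 53)² - 27799))/(-81270) = -24336/((-53)² - 27799)*(-1/81270) = -24336/(2809 - 27799)*(-1/81270) = -24336/(-24990)*(-1/81270) = -24336*(-1/24990)*(-1/81270) = (4056/4165)*(-1/81270) = -676/56414925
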